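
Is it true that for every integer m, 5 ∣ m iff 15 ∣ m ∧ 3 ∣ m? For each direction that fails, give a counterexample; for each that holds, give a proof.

The forward direction fails; the converse holds.

(←) Suppose 15 ∣ m and 3 ∣ m. Any common multiple of 15 and 3 is a multiple of their lcm; here lcm(15, 3) = 15·3/gcd(15, 3) = 45/3 = 15, so 15 ∣ m. Since 5 ∣ 15, it follows that 5 ∣ m.

(→) This fails: take m = 5. Certainly 5 ∣ 5, but 15 ∤ 5.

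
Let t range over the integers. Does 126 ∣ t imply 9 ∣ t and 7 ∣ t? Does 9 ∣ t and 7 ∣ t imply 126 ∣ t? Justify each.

Only the forward direction holds.

(⟹) If 126 ∣ t, write t = 126q. Since 126 = 14·9, t = 9·(14q), so 9 ∣ t; and since 126 = 18·7, t = 7·(18q), so 7 ∣ t.

(⟸) This fails: take t = 63. Both 9 ∣ 63 and 7 ∣ 63, yet 63 is not a multiple of 126 (since 63 = 0·126 + 63), so 126 ∤ 63.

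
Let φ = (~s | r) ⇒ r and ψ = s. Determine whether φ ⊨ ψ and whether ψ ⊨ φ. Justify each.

Only the reverse direction holds.

(⇒) This fails. Under s = F, r = T, the left side is true but the right side is false.

(⇐) Assume the antecedent. If s is true, (~s | r) ⇒ r reduces to true regardless of the other variables. If s is false, the antecedent cannot hold. Either way (~s | r) ⇒ r holds.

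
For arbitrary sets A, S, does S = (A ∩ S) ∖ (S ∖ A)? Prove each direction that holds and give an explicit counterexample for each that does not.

The sets are not equal: only the reverse inclusion holds.

Forward inclusion. This inclusion fails. Take A = ∅, S = {1}; then 1 ∈ S but 1 ∉ (A ∩ S) ∖ (S ∖ A).

Reverse inclusion. Let x ∈ (A ∩ S) ∖ (S ∖ A). Then x ∈ A ∩ S, from which x ∈ S.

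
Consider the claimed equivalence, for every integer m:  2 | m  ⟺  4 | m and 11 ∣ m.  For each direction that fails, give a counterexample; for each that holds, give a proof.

The forward direction fails; the converse holds.

Forward direction. This fails: take m = 2. Certainly 2 ∣ 2, but 4 ∤ 2.

Converse. Suppose 4 ∣ m and 11 ∣ m. Any common multiple of 4 and 11 is a multiple of their lcm; here gcd(4, 11) = 1, so lcm(4, 11) = 4·11 = 44, so 44 ∣ m. Since 2 ∣ 44, it follows that 2 ∣ m.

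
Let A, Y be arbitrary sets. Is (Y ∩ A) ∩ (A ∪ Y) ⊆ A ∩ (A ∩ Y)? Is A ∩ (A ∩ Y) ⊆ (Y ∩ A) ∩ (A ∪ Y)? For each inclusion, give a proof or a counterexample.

Reverse inclusion. Let x ∈ A ∩ (A ∩ Y). Then x ∈ A ∩ Y, from which x ∈ (Y ∩ A) ∩ (A ∪ Y).

Forward inclusion. Let x ∈ (Y ∩ A) ∩ (A ∪ Y). Then x ∈ A ∩ Y, from which x ∈ A ∩ (A ∩ Y).

The two sets are equal.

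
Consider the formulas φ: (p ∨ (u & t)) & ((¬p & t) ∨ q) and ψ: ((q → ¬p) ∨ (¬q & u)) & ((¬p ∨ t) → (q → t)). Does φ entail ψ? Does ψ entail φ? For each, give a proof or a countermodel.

(⇒) fails and (⇐) fails.

[⇒] This fails. Under q = T, u = F, t = F, p = T, the left side is true but the right side is false.

[⇐] This fails. Under q = F, u = F, t = F, p = F, the left side is false but the right side is true.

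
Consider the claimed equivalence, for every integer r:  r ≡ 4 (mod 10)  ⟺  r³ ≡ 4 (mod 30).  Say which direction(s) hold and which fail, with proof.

Not equivalent: only (⇐) holds.

(⇒) This fails: take r = 14. Then 14 ≡ 4 (mod 10), but 14³ = 2744 ≡ 14 (mod 30), not 4.

(⇐) Conversely, the residues r modulo 30 with r³ ≡ 4 (mod 30) are exactly {4}, and each is ≡ 4 (mod 10).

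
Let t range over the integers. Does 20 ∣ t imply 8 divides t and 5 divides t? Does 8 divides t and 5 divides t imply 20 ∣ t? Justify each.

Only the reverse direction holds.

(⟹) This fails: take t = 20. Certainly 20 ∣ 20, but 8 ∤ 20.

(⟸) Suppose 8 ∣ t and 5 ∣ t. Any common multiple of 8 and 5 is a multiple of their lcm; here gcd(8, 5) = 1, so lcm(8, 5) = 8·5 = 40, so 40 ∣ t. Since 20 ∣ 40, it follows that 20 ∣ t.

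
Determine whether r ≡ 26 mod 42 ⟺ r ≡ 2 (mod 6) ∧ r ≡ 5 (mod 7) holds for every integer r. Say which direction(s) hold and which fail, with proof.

Equivalent; both directions hold.

(⟹) Suppose r ≡ 26 (mod 42); write r = 42j + 26. Since 6 ∣ 42, reducing mod 6 gives r ≡ 26 ≡ 2 (mod 6); since 7 ∣ 42, reducing mod 7 gives r ≡ 26 ≡ 5 (mod 7).

(⟸) Conversely, if r ≡ 2 (mod 6) and r ≡ 5 (mod 7), then by the Chinese remainder theorem r ≡ 26 (mod 42). This is exactly r ≡ 26 (mod 42).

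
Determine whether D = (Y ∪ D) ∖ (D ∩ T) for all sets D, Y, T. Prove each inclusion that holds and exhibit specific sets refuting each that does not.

(⟹) This inclusion fails. Take D = {1}, Y = ∅, T = {1}; then 1 ∈ D but 1 ∉ (Y ∪ D) ∖ (D ∩ T).

(⟸) This inclusion fails. Take D = ∅, Y = {1}, T = ∅; then 1 ∈ (Y ∪ D) ∖ (D ∩ T) but 1 ∉ D.

Neither inclusion holds.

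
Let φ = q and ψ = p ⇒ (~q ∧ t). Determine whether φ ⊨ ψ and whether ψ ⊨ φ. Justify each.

[⇒] This fails. Under t = F, q = T, p = T, the left side is true but the right side is false.

[⇐] This fails. Under t = F, q = F, p = F, the left side is false but the right side is true.

Neither direction holds.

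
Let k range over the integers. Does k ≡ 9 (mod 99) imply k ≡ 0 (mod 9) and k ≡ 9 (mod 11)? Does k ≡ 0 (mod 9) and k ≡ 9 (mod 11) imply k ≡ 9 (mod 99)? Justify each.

(⇐) If k ≡ 0 (mod 9) and k ≡ 9 (mod 11), then by the Chinese remainder theorem k ≡ 9 (mod 99). This is exactly k ≡ 9 (mod 99).

(⇒) Suppose k ≡ 9 (mod 99); write k = 99j + 9. Since 9 ∣ 99, reducing mod 9 gives k ≡ 9 ≡ 0 (mod 9); since 11 ∣ 99, reducing mod 11 gives k ≡ 9 (mod 11).

The biconditional holds.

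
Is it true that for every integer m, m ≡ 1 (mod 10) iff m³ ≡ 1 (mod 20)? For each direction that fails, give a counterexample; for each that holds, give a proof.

Only the reverse direction holds.

(⇒) This fails: take m = 11. Then 11 ≡ 1 (mod 10), but 11³ = 1331 ≡ 11 (mod 20), not 1.

(⇐) Conversely, the residues r modulo 20 with r³ ≡ 1 (mod 20) are exactly {1}, and each is ≡ 1 (mod 10).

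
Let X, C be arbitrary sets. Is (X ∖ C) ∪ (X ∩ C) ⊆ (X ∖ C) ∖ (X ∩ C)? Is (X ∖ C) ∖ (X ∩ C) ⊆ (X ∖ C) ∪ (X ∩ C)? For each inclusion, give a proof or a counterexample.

Reverse inclusion. Let x ∈ (X ∖ C) ∖ (X ∩ C). Then x ∈ X and x ∉ C, from which x ∈ (X ∖ C) ∪ (X ∩ C).

Forward inclusion. This inclusion fails. Take X = {1}, C = {1}; then 1 ∈ (X ∖ C) ∪ (X ∩ C) but 1 ∉ (X ∖ C) ∖ (X ∩ C).

(⊆) fails; (⊇) holds.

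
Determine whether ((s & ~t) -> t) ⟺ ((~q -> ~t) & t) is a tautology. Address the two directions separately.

Forward direction. This fails. Under t = F, s = F, q = F, the left side is true but the right side is false.

Converse. Assume the antecedent. If t is true, (s & ~t) -> t reduces to true regardless of the other variables. If t is false, the antecedent cannot hold. Either way (s & ~t) -> t holds.

Not equivalent: only (⇐) holds.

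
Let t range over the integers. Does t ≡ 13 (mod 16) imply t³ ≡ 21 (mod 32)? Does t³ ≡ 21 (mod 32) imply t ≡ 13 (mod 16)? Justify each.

The forward direction fails; the converse holds.

Forward direction. This fails: take t = 29. Then 29 ≡ 13 (mod 16), but 29³ = 24389 ≡ 5 (mod 32), not 21.

Converse. The residues r modulo 32 with r³ ≡ 21 (mod 32) are exactly {13}, and each is ≡ 13 (mod 16).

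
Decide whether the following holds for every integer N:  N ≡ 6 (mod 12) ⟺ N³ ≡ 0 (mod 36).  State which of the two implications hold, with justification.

Converse. This fails: take N = 0. Then 0³ = 0 ≡ 0 (mod 36), yet 0 ≡ 0 (mod 12), not 6.

Forward direction. Suppose N ≡ 6 (mod 12). Working modulo 36, N ∈ {6, 18, 30}; for each such r, r³ ≡ 0 (mod 36).

(⇒) holds; (⇐) fails.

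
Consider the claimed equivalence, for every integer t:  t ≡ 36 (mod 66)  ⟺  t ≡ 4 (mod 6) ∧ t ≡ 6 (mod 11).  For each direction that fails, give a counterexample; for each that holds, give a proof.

[⇒] This fails: t = 36 gives 36 ≡ 36 (mod 66) but 36 ≡ 0 (mod 6), so the conjunction on the right does not hold.

[⇐] This fails: t = 28 satisfies both congruences on the right (28 ≡ 4 mod 6 and 28 ≡ 6 mod 11) yet 28 ≡ 28 (mod 66), not 36.

(⇒) fails and (⇐) fails.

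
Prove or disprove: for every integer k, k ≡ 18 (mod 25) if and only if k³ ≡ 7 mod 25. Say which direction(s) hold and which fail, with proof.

Forward direction. Suppose k ≡ 18 (mod 25). Write k = 25j + 18. Then (25j + 18)³ = 15625j³ + 33750j² + 24300j + 5832 = 25(625j³ + 1350j² + 972j + 233) + 7, so k³ ≡ 7 (mod 25).

Converse. Suppose k³ ≡ 7 (mod 25). The only residue r in {0, …, 24} with r³ ≡ 7 (mod 25) is r = 18, so k ≡ 18 (mod 25).

Both implications hold.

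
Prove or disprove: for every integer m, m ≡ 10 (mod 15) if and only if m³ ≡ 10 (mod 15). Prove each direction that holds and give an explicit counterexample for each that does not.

(⟸) Suppose m³ ≡ 10 (mod 15). The only residue r in {0, …, 14} with r³ ≡ 10 (mod 15) is r = 10, so m ≡ 10 (mod 15).

(⟹) Suppose m ≡ 10 (mod 15). Write m = 15j + 10. Then (15j + 10)³ = 3375j³ + 6750j² + 4500j + 1000 = 15(225j³ + 450j² + 300j + 66) + 10, so m³ ≡ 10 (mod 15).

Equivalent; both directions hold.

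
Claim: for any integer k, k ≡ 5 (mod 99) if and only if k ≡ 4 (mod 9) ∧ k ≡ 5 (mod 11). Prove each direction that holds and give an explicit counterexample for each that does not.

(⇒) fails and (⇐) fails.

Forward direction. This fails: k = 5 gives 5 ≡ 5 (mod 99) but 5 ≡ 5 (mod 9), so the conjunction on the right does not hold.

Converse. This fails: k = 49 satisfies both congruences on the right (49 ≡ 4 mod 9 and 49 ≡ 5 mod 11) yet 49 ≡ 49 (mod 99), not 5.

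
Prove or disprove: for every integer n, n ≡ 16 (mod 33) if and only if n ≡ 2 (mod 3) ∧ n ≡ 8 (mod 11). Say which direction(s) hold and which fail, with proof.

Neither implication holds.

[⇒] This fails: n = 16 gives 16 ≡ 16 (mod 33) but 16 ≡ 1 (mod 3), so the conjunction on the right does not hold.

[⇐] This fails: n = 8 satisfies both congruences on the right (8 ≡ 2 mod 3 and 8 ≡ 8 mod 11) yet 8 ≡ 8 (mod 33), not 16.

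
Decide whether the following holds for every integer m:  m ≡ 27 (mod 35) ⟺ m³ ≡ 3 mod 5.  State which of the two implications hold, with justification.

The forward direction holds; the converse fails.

Forward direction. Suppose m ≡ 27 (mod 35). Then m³ ≡ 27³ = 19683 (mod 35), and since 5 ∣ 35, also m³ ≡ 3 (mod 5).

Converse. This fails: take m = 2. Then 2³ = 8 ≡ 3 (mod 5), yet 2 ≡ 2 (mod 35), not 27.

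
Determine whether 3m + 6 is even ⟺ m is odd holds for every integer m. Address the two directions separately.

Neither implication holds.

Forward direction. This fails: m = 0 gives 3m + 6 = 6, which is even, but 0 is even, not odd.

Converse. This also fails: m = 1 is odd, but 3m + 6 = 9 is odd, not even.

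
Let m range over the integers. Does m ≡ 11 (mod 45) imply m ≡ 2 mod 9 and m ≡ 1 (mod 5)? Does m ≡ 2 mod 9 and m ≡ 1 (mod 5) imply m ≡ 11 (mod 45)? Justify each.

(⟹) Suppose m ≡ 11 (mod 45); write m = 45j + 11. Since 9 ∣ 45, reducing mod 9 gives m ≡ 11 ≡ 2 (mod 9); since 5 ∣ 45, reducing mod 5 gives m ≡ 11 ≡ 1 (mod 5).

(⟸) Conversely, if m ≡ 2 (mod 9) and m ≡ 1 (mod 5), then by the Chinese remainder theorem m ≡ 11 (mod 45). This is exactly m ≡ 11 (mod 45).

Equivalent; both directions hold.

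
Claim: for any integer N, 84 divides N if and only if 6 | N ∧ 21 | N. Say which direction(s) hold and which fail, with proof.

Only the forward implication holds.

(→) If 84 ∣ N, write N = 84q. Since 84 = 14·6, N = 6·(14q), so 6 ∣ N; and since 84 = 4·21, N = 21·(4q), so 21 ∣ N.

(←) This fails: take N = 42. Both 6 ∣ 42 and 21 ∣ 42, yet 42 is not a multiple of 84 (since 42 = 0·84 + 42), so 84 ∤ 42.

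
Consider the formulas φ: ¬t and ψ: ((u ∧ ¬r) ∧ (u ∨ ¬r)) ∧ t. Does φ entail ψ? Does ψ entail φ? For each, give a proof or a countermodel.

Neither implication holds.

(→) This fails. Under u = F, r = F, t = F, the left side is true but the right side is false.

(←) This fails. Under u = T, r = F, t = T, the left side is false but the right side is true.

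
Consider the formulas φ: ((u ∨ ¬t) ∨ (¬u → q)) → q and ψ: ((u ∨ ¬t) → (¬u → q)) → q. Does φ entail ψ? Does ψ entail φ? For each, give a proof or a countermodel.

Both directions fail.

(⟹) This fails. Under u = F, q = F, t = T, the left side is true but the right side is false.

(⟸) This fails. Under u = F, q = F, t = F, the left side is false but the right side is true.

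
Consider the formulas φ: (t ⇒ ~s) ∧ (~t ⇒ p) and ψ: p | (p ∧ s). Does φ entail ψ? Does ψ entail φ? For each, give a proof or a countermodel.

Neither implication holds.

(⇒) This fails. Under s = F, p = F, t = T, the left side is true but the right side is false.

(⇐) This fails. Under s = T, p = T, t = T, the left side is false but the right side is true.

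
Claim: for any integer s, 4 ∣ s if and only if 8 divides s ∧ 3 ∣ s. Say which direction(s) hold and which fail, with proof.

[⇒] This fails: take s = 4. Certainly 4 ∣ 4, but 8 ∤ 4.

[⇐] Suppose 8 ∣ s and 3 ∣ s. Any common multiple of 8 and 3 is a multiple of their lcm; here gcd(8, 3) = 1, so lcm(8, 3) = 8·3 = 24, so 24 ∣ s. Since 4 ∣ 24, it follows that 4 ∣ s.

Only the converse holds.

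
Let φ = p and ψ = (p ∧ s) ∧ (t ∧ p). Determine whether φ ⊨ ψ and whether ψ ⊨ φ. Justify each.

Not equivalent: only (⇐) holds.

Forward direction. This fails. Under s = F, t = F, p = T, the left side is true but the right side is false.

Converse. Assume the antecedent. If s is true, the antecedent forces (s = T, t = T, p = T), and p holds there. If s is false, the antecedent cannot hold. Either way p holds.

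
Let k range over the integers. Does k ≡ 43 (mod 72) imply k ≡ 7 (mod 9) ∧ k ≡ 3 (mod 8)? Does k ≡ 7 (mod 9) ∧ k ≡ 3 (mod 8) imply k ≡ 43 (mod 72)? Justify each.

Both directions hold.

Forward direction. Suppose k ≡ 43 (mod 72); write k = 72j + 43. Since 9 ∣ 72, reducing mod 9 gives k ≡ 43 ≡ 7 (mod 9); since 8 ∣ 72, reducing mod 8 gives k ≡ 43 ≡ 3 (mod 8).

Converse. If k ≡ 7 (mod 9) and k ≡ 3 (mod 8), then by the Chinese remainder theorem k ≡ 43 (mod 72). This is exactly k ≡ 43 (mod 72).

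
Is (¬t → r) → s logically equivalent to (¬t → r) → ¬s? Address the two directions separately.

(⇒) fails and (⇐) fails.

[⇒] This fails. Under r = T, t = F, s = T, the left side is true but the right side is false.

[⇐] This fails. Under r = T, t = F, s = F, the left side is false but the right side is true.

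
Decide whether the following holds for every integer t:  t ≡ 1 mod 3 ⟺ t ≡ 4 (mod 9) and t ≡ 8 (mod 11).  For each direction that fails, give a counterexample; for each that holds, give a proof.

The forward direction fails; the converse holds.

[⇒] This fails: t = 1 gives 1 ≡ 1 (mod 3) but 1 ≡ 1 (mod 9), so the conjunction on the right does not hold.

[⇐] Conversely, if t ≡ 4 (mod 9) and t ≡ 8 (mod 11), then by the Chinese remainder theorem t ≡ 85 (mod 99). Since 85 ≡ 1 (mod 3) and 3 ∣ 99, we get t ≡ 1 (mod 3).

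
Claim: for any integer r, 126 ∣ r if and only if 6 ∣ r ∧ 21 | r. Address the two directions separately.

Not equivalent: only (⇒) holds.

[⇒] If 126 ∣ r, write r = 126q. Since 126 = 21·6, r = 6·(21q), so 6 ∣ r; and since 126 = 6·21, r = 21·(6q), so 21 ∣ r.

[⇐] This fails: take r = 42. Both 6 ∣ 42 and 21 ∣ 42, yet 42 is not a multiple of 126 (since 42 = 0·126 + 42), so 126 ∤ 42.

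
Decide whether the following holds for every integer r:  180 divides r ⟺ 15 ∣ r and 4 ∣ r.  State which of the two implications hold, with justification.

(⇒) holds; (⇐) fails.

Forward direction. If 180 ∣ r, write r = 180q. Since 180 = 12·15, r = 15·(12q), so 15 ∣ r; and since 180 = 45·4, r = 4·(45q), so 4 ∣ r.

Converse. This fails: take r = 60. Both 15 ∣ 60 and 4 ∣ 60, yet 60 is not a multiple of 180 (since 60 = 0·180 + 60), so 180 ∤ 60.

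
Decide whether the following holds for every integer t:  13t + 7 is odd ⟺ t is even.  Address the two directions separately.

(⟸) Suppose t is even; write t = 2j. Then 13t + 7 = 13·(2j) + 7 = 2·13j + 7, which is odd.

(⟹) Suppose 13t + 7 is odd. Since 13 is odd, 13t and t have the same parity, so 13t + 7 ≡ t + 7 (mod 2). As 7 is odd, 13t + 7 is odd exactly when t is even. Thus t is even.

Equivalent; both directions hold.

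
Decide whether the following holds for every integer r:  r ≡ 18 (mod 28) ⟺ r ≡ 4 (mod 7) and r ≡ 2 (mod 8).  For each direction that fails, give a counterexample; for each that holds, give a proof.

(⟹) This fails: r = 46 gives 46 ≡ 18 (mod 28) but 46 ≡ 6 (mod 8), so the conjunction on the right does not hold.

(⟸) Conversely, if r ≡ 4 (mod 7) and r ≡ 2 (mod 8), then by the Chinese remainder theorem r ≡ 18 (mod 56). Since 18 ≡ 18 (mod 28) and 28 ∣ 56, we get r ≡ 18 (mod 28).

(⇒) fails; (⇐) holds.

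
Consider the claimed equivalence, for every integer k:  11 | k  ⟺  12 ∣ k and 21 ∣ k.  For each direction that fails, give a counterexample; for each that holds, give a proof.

Neither implication holds.

Forward direction. This fails: take k = 11. Certainly 11 ∣ 11, but 12 ∤ 11.

Converse. This fails: take k = 84. Both 12 ∣ 84 and 21 ∣ 84, yet 84 is not a multiple of 11 (since 84 = 7·11 + 7), so 11 ∤ 84.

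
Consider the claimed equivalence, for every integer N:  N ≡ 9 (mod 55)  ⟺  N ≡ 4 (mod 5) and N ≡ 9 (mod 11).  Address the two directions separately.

(⟹) Suppose N ≡ 9 (mod 55); write N = 55j + 9. Since 5 ∣ 55, reducing mod 5 gives N ≡ 9 ≡ 4 (mod 5); since 11 ∣ 55, reducing mod 11 gives N ≡ 9 (mod 11).

(⟸) Conversely, if N ≡ 4 (mod 5) and N ≡ 9 (mod 11), then by the Chinese remainder theorem N ≡ 9 (mod 55). This is exactly N ≡ 9 (mod 55).

Both implications hold.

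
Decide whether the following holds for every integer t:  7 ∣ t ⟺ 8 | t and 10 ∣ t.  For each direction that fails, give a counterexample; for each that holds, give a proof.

Both directions fail.

Forward direction. This fails: take t = 7. Certainly 7 ∣ 7, but 8 ∤ 7.

Converse. This fails: take t = 40. Both 8 ∣ 40 and 10 ∣ 40, yet 40 is not a multiple of 7 (since 40 = 5·7 + 5), so 7 ∤ 40.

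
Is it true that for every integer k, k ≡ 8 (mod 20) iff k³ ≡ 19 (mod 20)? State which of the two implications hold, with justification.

(⇒) fails and (⇐) fails.

(⟹) This fails: take k = 8. Then 8 ≡ 8 (mod 20), but 8³ = 512 ≡ 12 (mod 20), not 19.

(⟸) This fails: take k = 19. Then 19³ = 6859 ≡ 19 (mod 20), yet 19 ≡ 19 (mod 20), not 8.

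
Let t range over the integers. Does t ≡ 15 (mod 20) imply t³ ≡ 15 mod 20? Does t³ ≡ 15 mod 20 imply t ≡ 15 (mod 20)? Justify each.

Both implications hold.

(⟹) Suppose t ≡ 15 (mod 20). Write t = 20j + 15. Then (20j + 15)³ = 8000j³ + 18000j² + 13500j + 3375 = 20(400j³ + 900j² + 675j + 168) + 15, so t³ ≡ 15 (mod 20).

(⟸) Conversely, suppose t³ ≡ 15 (mod 20). The only residue r in {0, …, 19} with r³ ≡ 15 (mod 20) is r = 15, so t ≡ 15 (mod 20).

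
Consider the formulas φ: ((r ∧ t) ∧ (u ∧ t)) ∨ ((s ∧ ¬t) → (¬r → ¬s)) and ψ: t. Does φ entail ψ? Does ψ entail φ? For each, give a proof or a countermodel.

Only the converse holds.

(⇒) This fails. Under s = F, r = F, u = F, t = F, the left side is true but the right side is false.

(⇐) Assume the antecedent. If t is true, the consequent reduces to true regardless of the other variables. If t is false, the antecedent cannot hold. Either way the consequent holds.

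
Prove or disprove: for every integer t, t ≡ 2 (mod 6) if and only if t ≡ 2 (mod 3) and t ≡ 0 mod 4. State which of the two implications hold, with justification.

Only the reverse direction holds.

(←) If t ≡ 2 (mod 3) and t ≡ 0 (mod 4), then by the Chinese remainder theorem t ≡ 8 (mod 12). Since 8 ≡ 2 (mod 6) and 6 ∣ 12, we get t ≡ 2 (mod 6).

(→) This fails: t = 2 gives 2 ≡ 2 (mod 6) but 2 ≡ 2 (mod 4), so the conjunction on the right does not hold.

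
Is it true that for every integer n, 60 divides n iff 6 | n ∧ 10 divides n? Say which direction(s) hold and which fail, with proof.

(⇒) holds; (⇐) fails.

(⟹) If 60 ∣ n, write n = 60q. Since 60 = 10·6, n = 6·(10q), so 6 ∣ n; and since 60 = 6·10, n = 10·(6q), so 10 ∣ n.

(⟸) This fails: take n = 30. Both 6 ∣ 30 and 10 ∣ 30, yet 30 is not a multiple of 60 (since 30 = 0·60 + 30), so 60 ∤ 30.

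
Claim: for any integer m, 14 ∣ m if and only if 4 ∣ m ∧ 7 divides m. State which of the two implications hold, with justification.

(⇒) fails; (⇐) holds.

(⟹) This fails: take m = 14. Certainly 14 ∣ 14, but 4 ∤ 14.

(⟸) Suppose 4 ∣ m and 7 ∣ m. Any common multiple of 4 and 7 is a multiple of their lcm; here gcd(4, 7) = 1, so lcm(4, 7) = 4·7 = 28, so 28 ∣ m. Since 14 ∣ 28, it follows that 14 ∣ m.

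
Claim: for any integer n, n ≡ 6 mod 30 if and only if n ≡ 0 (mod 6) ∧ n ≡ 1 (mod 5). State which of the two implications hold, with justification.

(←) If n ≡ 0 (mod 6) and n ≡ 1 (mod 5), then by the Chinese remainder theorem n ≡ 6 (mod 30). This is exactly n ≡ 6 (mod 30).

(→) Suppose n ≡ 6 (mod 30); write n = 30j + 6. Since 6 ∣ 30, reducing mod 6 gives n ≡ 6 ≡ 0 (mod 6); since 5 ∣ 30, reducing mod 5 gives n ≡ 6 ≡ 1 (mod 5).

Both implications hold.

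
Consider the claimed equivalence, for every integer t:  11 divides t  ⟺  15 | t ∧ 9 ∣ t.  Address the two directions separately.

(⇒) fails and (⇐) fails.

[⇒] This fails: take t = 11. Certainly 11 ∣ 11, but 15 ∤ 11.

[⇐] This fails: take t = 45. Both 15 ∣ 45 and 9 ∣ 45, yet 45 is not a multiple of 11 (since 45 = 4·11 + 1), so 11 ∤ 45.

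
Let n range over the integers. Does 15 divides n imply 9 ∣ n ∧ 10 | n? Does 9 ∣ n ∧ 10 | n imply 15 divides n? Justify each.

Forward direction. This fails: take n = 15. Certainly 15 ∣ 15, but 9 ∤ 15.

Converse. Suppose 9 ∣ n and 10 ∣ n. Any common multiple of 9 and 10 is a multiple of their lcm; here gcd(9, 10) = 1, so lcm(9, 10) = 9·10 = 90, so 90 ∣ n. Since 15 ∣ 90, it follows that 15 ∣ n.

(⇒) fails; (⇐) holds.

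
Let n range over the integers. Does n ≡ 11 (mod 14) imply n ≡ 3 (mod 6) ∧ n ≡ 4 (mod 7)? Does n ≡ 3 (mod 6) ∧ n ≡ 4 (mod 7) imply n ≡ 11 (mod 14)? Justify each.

Not equivalent: only (⇐) holds.

[⇒] This fails: n = 25 gives 25 ≡ 11 (mod 14) but 25 ≡ 1 (mod 6), so the conjunction on the right does not hold.

[⇐] Conversely, if n ≡ 3 (mod 6) and n ≡ 4 (mod 7), then by the Chinese remainder theorem n ≡ 39 (mod 42). Since 39 ≡ 11 (mod 14) and 14 ∣ 42, we get n ≡ 11 (mod 14).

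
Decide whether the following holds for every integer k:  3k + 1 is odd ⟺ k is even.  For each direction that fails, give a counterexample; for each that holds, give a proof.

The biconditional holds.

[⇒] Suppose 3k + 1 is odd. Since 3 is odd, 3k and k have the same parity, so 3k + 1 ≡ k + 1 (mod 2). As 1 is odd, 3k + 1 is odd exactly when k is even. Thus k is even.

[⇐] Conversely, suppose k is even; write k = 2j. Then 3k + 1 = 3·(2j) + 1 = 2·3j + 1, which is odd.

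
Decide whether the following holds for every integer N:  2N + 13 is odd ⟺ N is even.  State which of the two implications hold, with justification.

Only the reverse direction holds.

(⟸) Suppose N is even. Since 2 is even, 2N is even for every N, so 2N + 13 has the same parity as 13, which is odd. Hence 2N + 13 is odd.

(⟹) This fails: take N = 1. Then 2N + 13 = 15, which is odd, yet N = 1 is odd, not even.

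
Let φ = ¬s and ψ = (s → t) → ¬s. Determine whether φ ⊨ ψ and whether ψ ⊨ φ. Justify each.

Only the forward direction holds.

(←) This fails. Under t = F, s = T, the left side is false but the right side is true.

(→) Assume the antecedent. If t is true, the antecedent forces (t = T, s = F), and (s → t) → ¬s holds there. If t is false, (s → t) → ¬s reduces to true regardless of the other variables. Either way (s → t) → ¬s holds.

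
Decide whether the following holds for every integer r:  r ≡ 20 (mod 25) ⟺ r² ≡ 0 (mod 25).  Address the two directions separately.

(→) Suppose r ≡ 20 (mod 25). Write r = 25j + 20. Then (25j + 20)² = 625j² + 1000j + 400 = 25(25j² + 40j + 16) + 0, so r² ≡ 0 (mod 25).

(←) This fails: take r = 0. Then 0² = 0 ≡ 0 (mod 25), yet 0 ≡ 0 (mod 25), not 20.

(⇒) holds; (⇐) fails.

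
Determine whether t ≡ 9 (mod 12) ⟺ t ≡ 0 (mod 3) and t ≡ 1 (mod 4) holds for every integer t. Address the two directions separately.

The biconditional holds.

Forward direction. Suppose t ≡ 9 (mod 12); write t = 12j + 9. Since 3 ∣ 12, reducing mod 3 gives t ≡ 9 ≡ 0 (mod 3); since 4 ∣ 12, reducing mod 4 gives t ≡ 9 ≡ 1 (mod 4).

Converse. If t ≡ 0 (mod 3) and t ≡ 1 (mod 4), then by the Chinese remainder theorem t ≡ 9 (mod 12). This is exactly t ≡ 9 (mod 12).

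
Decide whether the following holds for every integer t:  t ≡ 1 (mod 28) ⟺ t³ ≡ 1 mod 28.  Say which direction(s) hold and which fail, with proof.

(⟹) Suppose t ≡ 1 (mod 28). Write t = 28j + 1. Then (28j + 1)³ = 21952j³ + 2352j² + 84j + 1 = 28(784j³ + 84j² + 3j) + 1, so t³ ≡ 1 (mod 28).

(⟸) This fails: take t = 9. Then 9³ = 729 ≡ 1 (mod 28), yet 9 ≡ 9 (mod 28), not 1.

Only the forward implication holds.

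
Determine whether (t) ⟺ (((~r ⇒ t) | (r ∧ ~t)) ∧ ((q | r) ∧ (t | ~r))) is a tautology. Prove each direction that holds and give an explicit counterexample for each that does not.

(⇒) fails; (⇐) holds.

(→) This fails. Under t = T, r = F, q = F, the left side is true but the right side is false.

(←) Assume the antecedent. If t is true, t reduces to true regardless of the other variables. If t is false, the antecedent cannot hold. Either way t holds.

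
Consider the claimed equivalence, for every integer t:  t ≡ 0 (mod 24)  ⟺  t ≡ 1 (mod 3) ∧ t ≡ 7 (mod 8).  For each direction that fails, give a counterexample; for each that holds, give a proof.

[⇒] This fails: t = 0 gives 0 ≡ 0 (mod 24) but 0 ≡ 0 (mod 3), so the conjunction on the right does not hold.

[⇐] This fails: t = 7 satisfies both congruences on the right (7 ≡ 1 mod 3 and 7 ≡ 7 mod 8) yet 7 ≡ 7 (mod 24), not 0.

(⇒) fails and (⇐) fails.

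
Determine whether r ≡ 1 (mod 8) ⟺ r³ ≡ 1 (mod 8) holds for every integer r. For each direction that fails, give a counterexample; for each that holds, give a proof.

Equivalent; both directions hold.

[⇒] Suppose r ≡ 1 (mod 8). Write r = 8j + 1. Then (8j + 1)³ = 512j³ + 192j² + 24j + 1 = 8(64j³ + 24j² + 3j) + 1, so r³ ≡ 1 (mod 8).

[⇐] For the converse, argue contrapositively. If r ≢ 1 (mod 8), then r is congruent to one of 0, 2, 3, 4, 5, 6, 7 modulo 8, and these give r³ ≡ 0, 0, 3, 0, 5, 0, 7 respectively — never 1.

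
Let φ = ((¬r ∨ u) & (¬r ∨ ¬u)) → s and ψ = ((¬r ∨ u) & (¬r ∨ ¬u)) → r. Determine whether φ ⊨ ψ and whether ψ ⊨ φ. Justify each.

(⇒) fails; (⇐) holds.

(⇒) This fails. Under s = T, r = F, u = F, the left side is true but the right side is false.

(⇐) Assume the antecedent. If s is true, ((¬r ∨ u) & (¬r ∨ ¬u)) → s reduces to true regardless of the other variables. If s is false, the antecedent forces (s = F, r = T, u = F) or (s = F, r = T, u = T), and ((¬r ∨ u) & (¬r ∨ ¬u)) → s holds there. Either way ((¬r ∨ u) & (¬r ∨ ¬u)) → s holds.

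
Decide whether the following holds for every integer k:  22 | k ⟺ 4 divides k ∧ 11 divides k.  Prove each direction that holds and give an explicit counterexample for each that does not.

Forward direction. This fails: take k = 22. Certainly 22 ∣ 22, but 4 ∤ 22.

Converse. Suppose 4 ∣ k and 11 ∣ k. Any common multiple of 4 and 11 is a multiple of their lcm; here gcd(4, 11) = 1, so lcm(4, 11) = 4·11 = 44, so 44 ∣ k. Since 22 ∣ 44, it follows that 22 ∣ k.

Not equivalent: only (⇐) holds.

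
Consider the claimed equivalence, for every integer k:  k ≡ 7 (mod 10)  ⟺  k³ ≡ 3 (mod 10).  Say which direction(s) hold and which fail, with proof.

Forward direction. Suppose k ≡ 7 (mod 10). Write k = 10j + 7. Then (10j + 7)³ = 1000j³ + 2100j² + 1470j + 343 = 10(100j³ + 210j² + 147j + 34) + 3, so k³ ≡ 3 (mod 10).

Converse. Suppose k³ ≡ 3 (mod 10). The only residue r in {0, …, 9} with r³ ≡ 3 (mod 10) is r = 7, so k ≡ 7 (mod 10).

Both directions hold; the statement is true.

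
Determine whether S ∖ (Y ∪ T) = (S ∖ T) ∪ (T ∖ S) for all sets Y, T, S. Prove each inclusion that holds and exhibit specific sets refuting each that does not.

The sets are not equal: only the forward inclusion holds.

(⊆) Let x ∈ S ∖ (Y ∪ T). Then x ∈ S and x ∉ Y, T, from which x ∈ (S ∖ T) ∪ (T ∖ S).

(⊇) This inclusion fails. Take Y = ∅, T = {1}, S = ∅; then 1 ∈ (S ∖ T) ∪ (T ∖ S) but 1 ∉ S ∖ (Y ∪ T).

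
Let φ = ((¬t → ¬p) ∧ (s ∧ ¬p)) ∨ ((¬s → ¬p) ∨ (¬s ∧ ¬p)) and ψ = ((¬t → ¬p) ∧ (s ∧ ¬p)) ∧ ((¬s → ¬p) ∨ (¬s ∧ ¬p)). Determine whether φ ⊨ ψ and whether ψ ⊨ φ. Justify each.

Not equivalent: only (⇐) holds.

(⇒) This fails. Under p = F, s = F, t = F, the left side is true but the right side is false.

(⇐) Assume the antecedent. If p is true, the antecedent cannot hold. If p is false, the consequent reduces to true regardless of the other variables. Either way the consequent holds.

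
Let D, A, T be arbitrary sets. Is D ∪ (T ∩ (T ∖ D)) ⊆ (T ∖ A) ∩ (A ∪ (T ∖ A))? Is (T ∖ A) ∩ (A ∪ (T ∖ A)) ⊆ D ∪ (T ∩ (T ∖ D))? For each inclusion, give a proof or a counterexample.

(⟸) Let x ∈ (T ∖ A) ∩ (A ∪ (T ∖ A)). Then either x ∈ T and x ∉ D, A; or x ∈ D ∩ T and x ∉ A. In each case x ∈ D ∪ (T ∩ (T ∖ D)), so (T ∖ A) ∩ (A ∪ (T ∖ A)) ⊆ D ∪ (T ∩ (T ∖ D)).

(⟹) This inclusion fails. Take D = {1}, A = ∅, T = ∅; then 1 ∈ D ∪ (T ∩ (T ∖ D)) but 1 ∉ (T ∖ A) ∩ (A ∪ (T ∖ A)).

The sets are not equal: only the reverse inclusion holds.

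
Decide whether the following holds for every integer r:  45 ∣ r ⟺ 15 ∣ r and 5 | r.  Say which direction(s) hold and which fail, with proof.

(→) If 45 ∣ r, write r = 45q. Since 45 = 3·15, r = 15·(3q), so 15 ∣ r; and since 45 = 9·5, r = 5·(9q), so 5 ∣ r.

(←) This fails: take r = 15. Both 15 ∣ 15 and 5 ∣ 15, yet 15 is not a multiple of 45 (since 15 = 0·45 + 15), so 45 ∤ 15.

(⇒) holds; (⇐) fails.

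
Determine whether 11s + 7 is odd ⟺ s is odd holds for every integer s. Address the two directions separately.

(⟹) This fails: s = 2 gives 11s + 7 = 29, which is odd, but 2 is even, not odd.

(⟸) This also fails: s = 3 is odd, but 11s + 7 = 40 is even, not odd.

Neither direction holds.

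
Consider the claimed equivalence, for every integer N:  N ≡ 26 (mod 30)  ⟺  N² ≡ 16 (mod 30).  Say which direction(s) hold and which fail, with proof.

Only the forward implication holds.

[⇒] Suppose N ≡ 26 (mod 30). Write N = 30j + 26. Then (30j + 26)² = 900j² + 1560j + 676 = 30(30j² + 52j + 22) + 16, so N² ≡ 16 (mod 30).

[⇐] This fails: take N = 4. Then 4² = 16 ≡ 16 (mod 30), yet 4 ≡ 4 (mod 30), not 26.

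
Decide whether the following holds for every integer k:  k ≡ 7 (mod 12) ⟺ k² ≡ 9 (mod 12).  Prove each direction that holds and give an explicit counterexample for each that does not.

Neither direction holds.

(⇒) This fails: take k = 7. Then 7 ≡ 7 (mod 12), but 7² = 49 ≡ 1 (mod 12), not 9.

(⇐) This fails: take k = 3. Then 3² = 9 ≡ 9 (mod 12), yet 3 ≡ 3 (mod 12), not 7.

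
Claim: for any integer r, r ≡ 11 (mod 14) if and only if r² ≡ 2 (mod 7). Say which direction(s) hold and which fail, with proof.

Converse. This fails: take r = 3. Then 3² = 9 ≡ 2 (mod 7), yet 3 ≡ 3 (mod 14), not 11.

Forward direction. Suppose r ≡ 11 (mod 14). Then r² ≡ 11² = 121 (mod 14), and since 7 ∣ 14, also r² ≡ 2 (mod 7).

The forward direction holds; the converse fails.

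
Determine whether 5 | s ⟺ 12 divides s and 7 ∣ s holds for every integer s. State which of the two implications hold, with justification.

[⇒] This fails: take s = 5. Certainly 5 ∣ 5, but 12 ∤ 5.

[⇐] This fails: take s = 84. Both 12 ∣ 84 and 7 ∣ 84, yet 84 is not a multiple of 5 (since 84 = 16·5 + 4), so 5 ∤ 84.

Both directions fail.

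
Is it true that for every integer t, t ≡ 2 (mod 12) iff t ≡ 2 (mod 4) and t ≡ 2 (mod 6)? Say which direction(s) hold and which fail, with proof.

Equivalent; both directions hold.

(⇐) If t ≡ 2 (mod 4) and t ≡ 2 (mod 6), then by the Chinese remainder theorem t ≡ 2 (mod 12). This is exactly t ≡ 2 (mod 12).

(⇒) Suppose t ≡ 2 (mod 12); write t = 12j + 2. Since 4 ∣ 12, reducing mod 4 gives t ≡ 2 (mod 4); since 6 ∣ 12, reducing mod 6 gives t ≡ 2 (mod 6).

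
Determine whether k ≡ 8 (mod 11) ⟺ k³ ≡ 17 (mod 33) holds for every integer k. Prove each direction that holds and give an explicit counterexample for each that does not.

Only the converse holds.

[⇒] This fails: take k = 19. Then 19 ≡ 8 (mod 11), but 19³ = 6859 ≡ 28 (mod 33), not 17.

[⇐] Conversely, the residues r modulo 33 with r³ ≡ 17 (mod 33) are exactly {8}, and each is ≡ 8 (mod 11).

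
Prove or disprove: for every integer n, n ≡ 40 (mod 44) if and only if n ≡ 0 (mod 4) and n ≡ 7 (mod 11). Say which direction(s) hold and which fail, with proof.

[⇐] If n ≡ 0 (mod 4) and n ≡ 7 (mod 11), then by the Chinese remainder theorem n ≡ 40 (mod 44). This is exactly n ≡ 40 (mod 44).

[⇒] Suppose n ≡ 40 (mod 44); write n = 44j + 40. Since 4 ∣ 44, reducing mod 4 gives n ≡ 40 ≡ 0 (mod 4); since 11 ∣ 44, reducing mod 11 gives n ≡ 40 ≡ 7 (mod 11).

Both directions hold; the statement is true.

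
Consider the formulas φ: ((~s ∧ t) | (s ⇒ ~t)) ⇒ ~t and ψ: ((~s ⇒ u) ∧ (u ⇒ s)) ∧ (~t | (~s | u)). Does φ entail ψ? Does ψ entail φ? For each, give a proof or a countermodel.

(⟹) This fails. Under s = F, u = F, t = F, the left side is true but the right side is false.

(⟸) Assume the antecedent. If s is true, ((~s ∧ t) | (s ⇒ ~t)) ⇒ ~t reduces to true regardless of the other variables. If s is false, the antecedent cannot hold. Either way ((~s ∧ t) | (s ⇒ ~t)) ⇒ ~t holds.

Not equivalent: only (⇐) holds.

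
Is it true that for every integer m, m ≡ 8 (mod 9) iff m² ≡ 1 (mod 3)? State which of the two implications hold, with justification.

Only the forward implication holds.

(→) Suppose m ≡ 8 (mod 9). Then m² ≡ 8² = 64 (mod 9), and since 3 ∣ 9, also m² ≡ 1 (mod 3).

(←) This fails: take m = 1. Then 1² = 1 ≡ 1 (mod 3), yet 1 ≡ 1 (mod 9), not 8.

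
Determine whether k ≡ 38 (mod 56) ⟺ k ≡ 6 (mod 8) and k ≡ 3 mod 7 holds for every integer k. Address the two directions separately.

Equivalent; both directions hold.

(→) Suppose k ≡ 38 (mod 56); write k = 56j + 38. Since 8 ∣ 56, reducing mod 8 gives k ≡ 38 ≡ 6 (mod 8); since 7 ∣ 56, reducing mod 7 gives k ≡ 38 ≡ 3 (mod 7).

(←) Conversely, if k ≡ 6 (mod 8) and k ≡ 3 (mod 7), then by the Chinese remainder theorem k ≡ 38 (mod 56). This is exactly k ≡ 38 (mod 56).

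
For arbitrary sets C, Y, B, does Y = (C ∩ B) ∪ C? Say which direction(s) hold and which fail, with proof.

Both inclusions fail.

(⟹) This inclusion fails. Take C = ∅, Y = {1}, B = ∅; then 1 ∈ Y but 1 ∉ (C ∩ B) ∪ C.

(⟸) This inclusion fails. Take C = {1}, Y = ∅, B = ∅; then 1 ∈ (C ∩ B) ∪ C but 1 ∉ Y.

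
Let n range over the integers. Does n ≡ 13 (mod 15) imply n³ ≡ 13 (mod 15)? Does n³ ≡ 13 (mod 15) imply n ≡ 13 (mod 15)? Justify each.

[⇒] This fails: take n = 13. Then 13 ≡ 13 (mod 15), but 13³ = 2197 ≡ 7 (mod 15), not 13.

[⇐] This fails: take n = 7. Then 7³ = 343 ≡ 13 (mod 15), yet 7 ≡ 7 (mod 15), not 13.

Neither direction holds.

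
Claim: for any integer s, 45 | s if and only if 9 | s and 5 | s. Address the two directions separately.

Both implications hold.

(←) Suppose 9 ∣ s and 5 ∣ s. Any common multiple of 9 and 5 is a multiple of their lcm; here gcd(9, 5) = 1, so lcm(9, 5) = 9·5 = 45, so 45 ∣ s.

(→) If 45 ∣ s, write s = 45q. Since 45 = 5·9, s = 9·(5q), so 9 ∣ s; and since 45 = 9·5, s = 5·(9q), so 5 ∣ s.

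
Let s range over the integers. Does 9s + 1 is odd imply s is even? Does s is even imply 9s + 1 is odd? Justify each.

Both directions hold; the statement is true.

(⇒) Suppose 9s + 1 is odd. Since 9 is odd, 9s and s have the same parity, so 9s + 1 ≡ s + 1 (mod 2). As 1 is odd, 9s + 1 is odd exactly when s is even. Thus s is even.

(⇐) Conversely, suppose s is even; write s = 2j. Then 9s + 1 = 9·(2j) + 1 = 2·9j + 1, which is odd.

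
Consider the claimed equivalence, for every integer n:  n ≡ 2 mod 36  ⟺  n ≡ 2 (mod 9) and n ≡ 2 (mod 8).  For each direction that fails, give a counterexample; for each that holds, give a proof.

[⇒] This fails: n = 38 gives 38 ≡ 2 (mod 36) but 38 ≡ 6 (mod 8), so the conjunction on the right does not hold.

[⇐] Conversely, if n ≡ 2 (mod 9) and n ≡ 2 (mod 8), then by the Chinese remainder theorem n ≡ 2 (mod 72). Since 2 ≡ 2 (mod 36) and 36 ∣ 72, we get n ≡ 2 (mod 36).

Only the reverse direction holds.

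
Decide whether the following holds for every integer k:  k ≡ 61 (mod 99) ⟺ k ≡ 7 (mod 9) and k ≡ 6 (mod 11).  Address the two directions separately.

(→) Suppose k ≡ 61 (mod 99); write k = 99j + 61. Since 9 ∣ 99, reducing mod 9 gives k ≡ 61 ≡ 7 (mod 9); since 11 ∣ 99, reducing mod 11 gives k ≡ 61 ≡ 6 (mod 11).

(←) Conversely, if k ≡ 7 (mod 9) and k ≡ 6 (mod 11), then by the Chinese remainder theorem k ≡ 61 (mod 99). This is exactly k ≡ 61 (mod 99).

Both directions hold.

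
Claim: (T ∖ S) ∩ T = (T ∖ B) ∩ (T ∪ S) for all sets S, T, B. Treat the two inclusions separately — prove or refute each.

Forward inclusion. This inclusion fails. Take S = ∅, T = {1}, B = {1}; then 1 ∈ (T ∖ S) ∩ T but 1 ∉ (T ∖ B) ∩ (T ∪ S).

Reverse inclusion. This inclusion fails. Take S = {1}, T = {1}, B = ∅; then 1 ∈ (T ∖ B) ∩ (T ∪ S) but 1 ∉ (T ∖ S) ∩ T.

(⊆) fails and (⊇) fails.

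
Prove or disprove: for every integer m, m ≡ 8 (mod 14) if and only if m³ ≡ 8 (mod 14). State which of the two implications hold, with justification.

Forward direction. Suppose m ≡ 8 (mod 14). Write m = 14j + 8. Then (14j + 8)³ = 2744j³ + 4704j² + 2688j + 512 = 14(196j³ + 336j² + 192j + 36) + 8, so m³ ≡ 8 (mod 14).

Converse. This fails: take m = 2. Then 2³ = 8 ≡ 8 (mod 14), yet 2 ≡ 2 (mod 14), not 8.

The forward direction holds; the converse fails.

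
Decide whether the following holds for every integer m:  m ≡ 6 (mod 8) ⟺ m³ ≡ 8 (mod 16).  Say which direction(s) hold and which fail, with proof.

Only the forward direction holds.

[⇒] Suppose m ≡ 6 (mod 8). Working modulo 16, m ∈ {6, 14}; for each such r, r³ ≡ 8 (mod 16).

[⇐] This fails: take m = 2. Then 2³ = 8 ≡ 8 (mod 16), yet 2 ≡ 2 (mod 8), not 6.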